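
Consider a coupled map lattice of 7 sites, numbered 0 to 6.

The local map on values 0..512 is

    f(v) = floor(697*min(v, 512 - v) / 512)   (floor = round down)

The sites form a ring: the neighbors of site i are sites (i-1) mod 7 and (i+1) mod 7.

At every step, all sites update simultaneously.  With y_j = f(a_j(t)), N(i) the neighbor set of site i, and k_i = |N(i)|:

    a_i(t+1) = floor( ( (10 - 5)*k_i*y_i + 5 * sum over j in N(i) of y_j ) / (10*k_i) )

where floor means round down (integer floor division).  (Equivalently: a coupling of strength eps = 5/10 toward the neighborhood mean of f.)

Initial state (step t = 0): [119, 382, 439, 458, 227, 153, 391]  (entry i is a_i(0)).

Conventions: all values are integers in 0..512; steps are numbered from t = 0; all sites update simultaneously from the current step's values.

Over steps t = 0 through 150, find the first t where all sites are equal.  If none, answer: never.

Answer: never
Key observation: The state at step 20 reappears at step 24 — the system is in a cycle of period 4 from step 20 on.  No step 0..24 is synchronized, and the cycle repeats forever, so no step up to 150 (or ever) has all sites equal.

Derivation:
t=0: [119, 382, 439, 458, 227, 153, 391]  (not all equal)
t=1: [165, 153, 111, 138, 224, 222, 174]  (not all equal)
t=2: [223, 197, 174, 207, 274, 286, 249]  (not all equal)
t=3: [303, 268, 255, 280, 308, 318, 321]  (not all equal)
t=4: [290, 323, 335, 313, 283, 266, 267]  (not all equal)
t=5: [298, 264, 251, 272, 306, 328, 325]  (not all equal)
t=6: [293, 326, 336, 318, 284, 258, 262]  (not all equal)
t=7: [297, 260, 248, 269, 307, 335, 330]  (not all equal)
t=8: [293, 328, 336, 319, 282, 251, 256]  (not all equal)
t=9: [298, 259, 247, 269, 307, 335, 333]  (not all equal)
t=10: [292, 328, 336, 318, 282, 250, 254]  (not all equal)
t=11: [298, 259, 248, 270, 307, 334, 332]  (not all equal)
t=12: [292, 329, 336, 318, 282, 252, 255]  (not all equal)
t=13: [298, 259, 247, 270, 308, 336, 334]  (not all equal)
t=14: [292, 328, 336, 317, 280, 249, 253]  (not all equal)
t=15: [298, 259, 248, 271, 308, 333, 331]  (not all equal)
t=16: [293, 329, 336, 317, 281, 252, 256]  (not all equal)
t=17: [298, 258, 248, 270, 309, 337, 334]  (not all equal)
t=18: [292, 329, 337, 317, 279, 248, 253]  (not all equal)
t=19: [297, 258, 247, 271, 309, 333, 331]  (not all equal)
t=20: [293, 329, 336, 317, 280, 252, 256]  (not all equal)
t=21: [298, 258, 248, 271, 309, 337, 334]  (not all equal)
t=22: [292, 329, 336, 317, 279, 248, 253]  (not all equal)
t=23: [297, 259, 248, 271, 309, 333, 331]  (not all equal)
t=24: [293, 329, 336, 317, 280, 252, 256]  (not all equal)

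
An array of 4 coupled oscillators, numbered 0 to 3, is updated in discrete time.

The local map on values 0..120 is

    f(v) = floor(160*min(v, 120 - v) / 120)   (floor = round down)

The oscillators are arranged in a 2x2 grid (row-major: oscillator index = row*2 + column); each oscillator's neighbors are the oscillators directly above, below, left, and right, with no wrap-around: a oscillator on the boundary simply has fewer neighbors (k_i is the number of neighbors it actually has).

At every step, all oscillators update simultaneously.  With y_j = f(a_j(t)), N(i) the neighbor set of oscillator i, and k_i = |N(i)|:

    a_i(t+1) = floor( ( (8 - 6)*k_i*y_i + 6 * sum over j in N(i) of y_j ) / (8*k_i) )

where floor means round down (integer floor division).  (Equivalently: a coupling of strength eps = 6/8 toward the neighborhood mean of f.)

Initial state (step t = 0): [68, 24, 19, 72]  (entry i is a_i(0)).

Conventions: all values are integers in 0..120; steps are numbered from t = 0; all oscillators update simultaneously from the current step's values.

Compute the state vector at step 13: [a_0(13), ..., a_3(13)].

Simulating step by step:
t=0: [68, 24, 19, 72]
t=1: [38, 57, 56, 37]
t=2: [68, 56, 55, 68]
t=3: [72, 70, 70, 72]
t=4: [65, 64, 64, 65]
t=5: [73, 73, 73, 73]
t=6: [62, 62, 62, 62]
t=7: [77, 77, 77, 77]
t=8: [57, 57, 57, 57]
t=9: [76, 76, 76, 76]
t=10: [58, 58, 58, 58]
t=11: [77, 77, 77, 77]
t=12: [57, 57, 57, 57]
t=13: [76, 76, 76, 76]

Answer: [76, 76, 76, 76]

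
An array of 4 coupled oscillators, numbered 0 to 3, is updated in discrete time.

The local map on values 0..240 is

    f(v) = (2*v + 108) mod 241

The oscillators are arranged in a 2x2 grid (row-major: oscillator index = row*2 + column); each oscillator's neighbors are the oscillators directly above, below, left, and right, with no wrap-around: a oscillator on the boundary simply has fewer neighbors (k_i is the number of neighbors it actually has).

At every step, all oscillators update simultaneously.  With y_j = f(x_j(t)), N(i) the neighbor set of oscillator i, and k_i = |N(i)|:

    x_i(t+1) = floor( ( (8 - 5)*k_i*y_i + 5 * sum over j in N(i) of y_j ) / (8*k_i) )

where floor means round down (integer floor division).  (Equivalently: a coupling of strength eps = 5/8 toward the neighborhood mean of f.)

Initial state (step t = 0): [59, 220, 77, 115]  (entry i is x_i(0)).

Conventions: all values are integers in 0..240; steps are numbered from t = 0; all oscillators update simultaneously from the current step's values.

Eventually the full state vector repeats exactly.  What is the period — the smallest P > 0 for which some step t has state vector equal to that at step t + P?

Answer: 24
Key observation: The state at step 68, [218, 215, 218, 215], reappears at step 92 — and no state repeats earlier — so the cycle the system enters has period 24.

Derivation:
t=0: [59, 220, 77, 115]
t=1: [111, 125, 108, 63]
t=2: [95, 144, 132, 150]
t=3: [110, 128, 119, 152]
t=4: [103, 126, 120, 135]
t=5: [98, 110, 105, 122]
t=6: [74, 87, 83, 92]
t=7: [28, 36, 33, 42]
t=8: [172, 178, 176, 182]
t=9: [217, 221, 220, 224]
t=10: [64, 67, 66, 69]
t=11: [163, 75, 165, 77]
t=12: [139, 73, 140, 74]
t=13: [104, 54, 105, 55]
t=14: [119, 172, 120, 173]
t=15: [138, 178, 139, 179]
t=16: [168, 198, 169, 199]
t=17: [147, 79, 147, 79]
t=18: [118, 67, 118, 67]
t=19: [71, 32, 71, 32]
t=20: [59, 121, 59, 121]
t=21: [189, 145, 189, 145]
t=22: [51, 109, 51, 109]
t=23: [170, 124, 170, 124]
t=24: [178, 143, 178, 143]
t=25: [201, 174, 201, 174]
t=26: [86, 156, 86, 156]
t=27: [82, 135, 82, 135]
t=28: [64, 103, 64, 103]
t=29: [185, 123, 185, 123]
t=30: [198, 151, 198, 151]
t=31: [67, 123, 67, 123]
t=32: [36, 78, 36, 78]
t=33: [130, 72, 130, 72]
t=34: [90, 47, 90, 47]
t=35: [95, 153, 95, 153]
t=36: [93, 136, 93, 136]
t=37: [79, 112, 79, 112]
t=38: [45, 70, 45, 70]
t=39: [138, 66, 138, 66]
t=40: [173, 209, 173, 209]
t=41: [160, 96, 160, 96]
t=42: [147, 99, 147, 99]
t=43: [131, 95, 131, 95]
t=44: [106, 79, 106, 79]
t=45: [62, 41, 62, 41]
t=46: [218, 203, 218, 203]
t=47: [52, 41, 52, 41]
t=48: [205, 196, 205, 196]
t=49: [30, 23, 30, 23]
t=50: [163, 158, 163, 158]
t=51: [189, 186, 189, 186]
t=52: [77, 165, 77, 165]
t=53: [76, 142, 76, 142]
t=54: [60, 109, 60, 109]
t=55: [183, 129, 183, 129]
t=56: [199, 158, 199, 158]
t=57: [73, 133, 73, 133]
t=58: [50, 95, 50, 95]
t=59: [160, 104, 160, 104]
t=60: [152, 110, 152, 110]
t=61: [144, 113, 144, 113]
t=62: [135, 112, 135, 112]
t=63: [122, 105, 122, 105]
t=64: [100, 87, 100, 87]
t=65: [58, 49, 58, 49]
t=66: [218, 211, 218, 211]
t=67: [57, 52, 57, 52]
t=68: [218, 215, 218, 215]
t=69: [60, 57, 60, 57]
t=70: [226, 223, 226, 223]
t=71: [76, 73, 76, 73]
t=72: [17, 14, 17, 14]
t=73: [140, 137, 140, 137]
t=74: [145, 142, 145, 142]
t=75: [155, 152, 155, 152]
t=76: [175, 172, 175, 172]
t=77: [215, 212, 215, 212]
t=78: [54, 51, 54, 51]
t=79: [214, 211, 214, 211]
t=80: [52, 49, 52, 49]
t=81: [210, 207, 210, 207]
t=82: [44, 41, 44, 41]
t=83: [194, 191, 194, 191]
t=84: [12, 9, 12, 9]
t=85: [130, 127, 130, 127]
t=86: [125, 122, 125, 122]
t=87: [115, 112, 115, 112]
t=88: [95, 92, 95, 92]
t=89: [55, 52, 55, 52]
t=90: [216, 213, 216, 213]
t=91: [56, 53, 56, 53]
t=92: [218, 215, 218, 215]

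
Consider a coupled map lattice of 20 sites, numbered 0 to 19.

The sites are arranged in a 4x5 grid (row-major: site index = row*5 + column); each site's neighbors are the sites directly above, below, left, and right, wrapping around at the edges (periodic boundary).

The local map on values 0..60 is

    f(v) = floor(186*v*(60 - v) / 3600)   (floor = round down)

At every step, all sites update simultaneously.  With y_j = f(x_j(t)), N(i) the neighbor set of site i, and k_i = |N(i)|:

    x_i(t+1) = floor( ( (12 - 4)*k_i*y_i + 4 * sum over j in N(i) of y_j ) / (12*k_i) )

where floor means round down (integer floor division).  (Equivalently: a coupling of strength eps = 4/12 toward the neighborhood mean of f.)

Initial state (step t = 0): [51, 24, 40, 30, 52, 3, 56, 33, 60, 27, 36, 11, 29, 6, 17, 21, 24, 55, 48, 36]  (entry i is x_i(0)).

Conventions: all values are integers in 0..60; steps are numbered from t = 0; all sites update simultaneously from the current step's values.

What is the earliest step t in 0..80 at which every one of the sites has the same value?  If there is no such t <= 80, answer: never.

Answer: never
Key observation: The state at step 9 reappears at step 11 — the system is in a cycle of period 2 from step 9 on.  No step 0..11 is synchronized, and the cycle repeats forever, so no step up to 80 (or ever) has all sites equal.

Derivation:
t=0: [51, 24, 40, 30, 52, 3, 56, 33, 60, 27, 36, 11, 29, 6, 17, 21, 24, 55, 48, 36]  (not all equal)
t=1: [24, 39, 39, 38, 27, 15, 17, 38, 12, 36, 38, 30, 39, 20, 37, 40, 39, 22, 29, 40]  (not all equal)
t=2: [42, 41, 42, 42, 45, 36, 38, 41, 33, 42, 42, 44, 42, 40, 42, 41, 42, 43, 44, 42]  (not all equal)
t=3: [39, 40, 39, 38, 35, 42, 42, 40, 43, 39, 39, 37, 38, 40, 39, 39, 38, 37, 37, 38]  (not all equal)
t=4: [41, 41, 42, 42, 44, 39, 39, 40, 38, 41, 41, 42, 42, 41, 42, 42, 42, 42, 42, 43]  (not all equal)
t=5: [39, 40, 39, 39, 37, 41, 41, 40, 42, 40, 39, 39, 39, 40, 39, 39, 39, 39, 38, 37]  (not all equal)
t=6: [41, 41, 41, 41, 42, 40, 40, 40, 39, 41, 41, 41, 41, 41, 41, 42, 41, 42, 42, 42]  (not all equal)
t=7: [39, 40, 40, 40, 39, 40, 40, 40, 41, 40, 40, 40, 40, 40, 39, 39, 39, 39, 39, 39]  (not all equal)
t=8: [41, 41, 41, 41, 41, 41, 41, 40, 40, 41, 41, 41, 41, 41, 41, 41, 41, 41, 41, 42]  (not all equal)
t=9: [40, 40, 40, 40, 39, 40, 40, 40, 40, 40, 40, 40, 40, 40, 39, 39, 40, 40, 39, 39]  (not all equal)
t=10: [41, 41, 41, 41, 41, 41, 41, 41, 41, 41, 41, 41, 41, 41, 41, 41, 41, 41, 41, 42]  (not all equal)
t=11: [40, 40, 40, 40, 39, 40, 40, 40, 40, 40, 40, 40, 40, 40, 39, 39, 40, 40, 39, 39]  (not all equal)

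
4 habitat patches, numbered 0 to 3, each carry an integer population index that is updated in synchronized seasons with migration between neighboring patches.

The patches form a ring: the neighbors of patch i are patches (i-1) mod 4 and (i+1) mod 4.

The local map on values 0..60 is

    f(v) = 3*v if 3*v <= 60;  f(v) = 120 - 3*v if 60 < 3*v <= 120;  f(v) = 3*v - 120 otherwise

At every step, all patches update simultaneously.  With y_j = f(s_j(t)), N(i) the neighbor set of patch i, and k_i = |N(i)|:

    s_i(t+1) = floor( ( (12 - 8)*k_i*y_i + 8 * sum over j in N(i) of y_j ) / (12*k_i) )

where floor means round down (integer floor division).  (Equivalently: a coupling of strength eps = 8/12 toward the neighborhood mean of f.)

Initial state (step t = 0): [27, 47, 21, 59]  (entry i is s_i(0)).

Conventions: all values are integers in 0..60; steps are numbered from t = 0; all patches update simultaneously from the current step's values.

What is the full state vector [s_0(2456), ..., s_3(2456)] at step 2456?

Simulating step by step:
t=0: [27, 47, 21, 59]
t=1: [39, 39, 45, 51]
t=2: [13, 7, 17, 17]
t=3: [37, 37, 41, 47]
t=4: [13, 7, 11, 11]
t=5: [31, 31, 29, 35]
t=6: [23, 29, 25, 25]
t=7: [43, 43, 41, 47]
t=8: [13, 7, 11, 11]

Answer: [13, 7, 11, 11]
Key observation: The state at step 4, [13, 7, 11, 11], reappears at step 8: the system is in a cycle of period 4 from step 4 on.  Therefore the state at step 2456 equals the state at step 4 + ((2456 - 4) mod 4) = 4, which is [13, 7, 11, 11].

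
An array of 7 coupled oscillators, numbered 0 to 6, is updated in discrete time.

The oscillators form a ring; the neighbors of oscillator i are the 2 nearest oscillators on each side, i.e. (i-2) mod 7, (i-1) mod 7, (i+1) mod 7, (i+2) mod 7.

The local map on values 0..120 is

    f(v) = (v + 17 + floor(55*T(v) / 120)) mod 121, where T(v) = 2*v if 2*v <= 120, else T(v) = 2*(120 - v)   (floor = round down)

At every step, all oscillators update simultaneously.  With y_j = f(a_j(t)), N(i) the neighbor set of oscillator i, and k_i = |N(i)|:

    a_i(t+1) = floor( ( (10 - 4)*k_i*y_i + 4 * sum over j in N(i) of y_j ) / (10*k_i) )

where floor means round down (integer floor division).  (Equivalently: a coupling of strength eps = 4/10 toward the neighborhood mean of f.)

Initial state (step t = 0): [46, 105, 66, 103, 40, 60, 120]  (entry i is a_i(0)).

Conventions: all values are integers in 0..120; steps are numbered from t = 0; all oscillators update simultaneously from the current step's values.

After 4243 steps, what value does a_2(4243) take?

Answer: a_2(4243) = 13
Key observation: The state at step 13, [13, 13, 13, 13, 13, 13, 13], reappears at step 16: the system is in a cycle of period 3 from step 13 on.  Therefore the state at step 4243 equals the state at step 13 + ((4243 - 13) mod 3) = 13, which is [13, 13, 13, 13, 13, 13, 13].

Derivation:
t=0: [46, 105, 66, 103, 40, 60, 120]
t=1: [68, 23, 29, 21, 61, 29, 31]
t=2: [34, 58, 57, 55, 34, 58, 61]
t=3: [52, 14, 20, 10, 51, 21, 24]
t=4: [91, 52, 63, 48, 89, 67, 70]
t=5: [22, 84, 31, 80, 22, 21, 21]
t=6: [55, 28, 59, 27, 55, 52, 53]
t=7: [31, 61, 19, 60, 31, 88, 89]
t=8: [54, 21, 49, 21, 54, 25, 25]
t=9: [101, 69, 101, 69, 101, 74, 74]
t=10: [13, 11, 13, 11, 13, 12, 12]
t=11: [40, 38, 40, 38, 40, 40, 40]
t=12: [92, 90, 92, 90, 92, 92, 92]
t=13: [13, 13, 13, 13, 13, 13, 13]
t=14: [41, 41, 41, 41, 41, 41, 41]
t=15: [95, 95, 95, 95, 95, 95, 95]
t=16: [13, 13, 13, 13, 13, 13, 13]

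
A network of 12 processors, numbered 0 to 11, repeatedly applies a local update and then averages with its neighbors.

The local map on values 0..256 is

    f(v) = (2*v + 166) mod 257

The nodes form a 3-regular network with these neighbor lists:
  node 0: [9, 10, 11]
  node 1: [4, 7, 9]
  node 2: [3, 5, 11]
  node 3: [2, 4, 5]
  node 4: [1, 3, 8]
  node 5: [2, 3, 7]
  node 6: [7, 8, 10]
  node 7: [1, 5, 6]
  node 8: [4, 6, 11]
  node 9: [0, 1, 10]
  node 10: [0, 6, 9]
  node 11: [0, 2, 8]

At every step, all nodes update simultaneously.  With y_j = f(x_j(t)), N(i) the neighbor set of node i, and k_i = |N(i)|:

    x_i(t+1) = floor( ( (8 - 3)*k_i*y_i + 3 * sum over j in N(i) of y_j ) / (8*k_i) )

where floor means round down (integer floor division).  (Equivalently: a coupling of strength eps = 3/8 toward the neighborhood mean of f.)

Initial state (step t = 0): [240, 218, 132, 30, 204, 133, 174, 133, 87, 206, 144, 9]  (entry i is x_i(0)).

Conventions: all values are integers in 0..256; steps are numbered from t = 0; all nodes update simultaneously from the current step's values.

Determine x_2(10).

Simulating step by step:
t=0: [240, 218, 132, 30, 204, 133, 174, 133, 87, 206, 144, 9]
t=1: [138, 92, 181, 192, 87, 181, 56, 142, 82, 92, 147, 163]
t=2: [182, 104, 44, 36, 77, 39, 71, 136, 88, 118, 164, 180]
t=3: [59, 121, 220, 218, 94, 236, 94, 164, 68, 136, 174, 51]
t=4: [40, 158, 85, 94, 96, 129, 95, 194, 53, 135, 38, 27]
t=5: [233, 180, 109, 104, 105, 131, 99, 86, 61, 201, 216, 180]
t=6: [92, 39, 116, 125, 94, 147, 91, 86, 49, 60, 87, 42]
t=7: [103, 178, 164, 154, 111, 174, 78, 117, 59, 70, 78, 186]
t=8: [89, 45, 178, 181, 113, 74, 70, 98, 44, 54, 69, 62]
t=9: [66, 192, 18, 33, 149, 51, 81, 110, 185, 59, 48, 64]
t=10: [34, 67, 161, 197, 165, 77, 63, 95, 53, 27, 20, 56]

Answer: x_2(10) = 161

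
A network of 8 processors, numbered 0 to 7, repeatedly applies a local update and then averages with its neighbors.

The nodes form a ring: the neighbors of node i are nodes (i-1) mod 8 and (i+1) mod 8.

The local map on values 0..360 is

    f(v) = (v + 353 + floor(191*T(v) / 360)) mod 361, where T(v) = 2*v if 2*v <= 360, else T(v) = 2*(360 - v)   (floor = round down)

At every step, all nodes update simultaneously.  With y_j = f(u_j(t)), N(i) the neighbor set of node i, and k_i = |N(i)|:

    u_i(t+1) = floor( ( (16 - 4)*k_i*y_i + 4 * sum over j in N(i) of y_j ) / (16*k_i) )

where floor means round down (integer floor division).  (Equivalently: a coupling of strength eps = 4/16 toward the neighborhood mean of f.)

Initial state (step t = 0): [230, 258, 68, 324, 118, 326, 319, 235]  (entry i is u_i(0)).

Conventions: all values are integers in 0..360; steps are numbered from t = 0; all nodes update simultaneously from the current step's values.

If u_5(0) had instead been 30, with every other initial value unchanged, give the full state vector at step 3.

Simulating step by step:
t=0: [230, 258, 68, 324, 118, 30, 319, 235]
t=1: [358, 329, 188, 311, 227, 113, 317, 358]
t=2: [352, 308, 89, 310, 342, 257, 337, 352]
t=3: [352, 332, 220, 332, 353, 356, 353, 352]

Answer: [352, 332, 220, 332, 353, 356, 353, 352]
Key observation: This trace re-runs the system from the modified initial state.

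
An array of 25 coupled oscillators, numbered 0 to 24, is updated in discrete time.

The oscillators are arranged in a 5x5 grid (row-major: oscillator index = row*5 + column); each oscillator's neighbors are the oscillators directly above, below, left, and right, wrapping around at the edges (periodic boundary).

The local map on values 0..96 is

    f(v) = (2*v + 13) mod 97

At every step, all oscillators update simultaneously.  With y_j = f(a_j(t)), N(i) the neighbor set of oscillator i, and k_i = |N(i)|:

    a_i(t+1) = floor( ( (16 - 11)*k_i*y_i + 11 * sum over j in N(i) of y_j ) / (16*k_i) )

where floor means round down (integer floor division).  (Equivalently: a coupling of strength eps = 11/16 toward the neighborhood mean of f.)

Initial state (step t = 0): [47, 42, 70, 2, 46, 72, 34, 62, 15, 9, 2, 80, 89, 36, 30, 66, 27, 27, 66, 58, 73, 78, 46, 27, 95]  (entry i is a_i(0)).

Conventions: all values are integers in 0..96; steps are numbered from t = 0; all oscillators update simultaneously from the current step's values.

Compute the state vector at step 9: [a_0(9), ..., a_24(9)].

Simulating step by step:
t=0: [47, 42, 70, 2, 46, 72, 34, 62, 15, 9, 2, 80, 89, 36, 30, 66, 27, 27, 66, 58, 73, 78, 46, 27, 95]
t=1: [25, 37, 28, 35, 14, 42, 55, 59, 43, 41, 49, 68, 75, 70, 51, 45, 66, 58, 58, 40, 43, 46, 47, 35, 31]
t=2: [42, 55, 58, 59, 67, 34, 37, 38, 46, 40, 17, 42, 50, 37, 49, 28, 31, 36, 55, 51, 26, 27, 36, 60, 61]
t=3: [38, 40, 50, 32, 43, 64, 60, 52, 54, 55, 42, 38, 49, 38, 46, 56, 61, 61, 46, 30, 50, 64, 64, 42, 40]
t=4: [54, 60, 45, 31, 49, 39, 53, 21, 43, 21, 29, 42, 44, 37, 34, 30, 46, 29, 36, 46, 48, 46, 30, 38, 44]
t=5: [33, 21, 42, 42, 31, 58, 38, 23, 47, 49, 64, 18, 37, 56, 63, 39, 28, 51, 70, 44, 22, 24, 52, 68, 22]
t=6: [62, 56, 23, 23, 49, 48, 61, 50, 20, 31, 50, 64, 53, 42, 28, 58, 59, 45, 35, 43, 67, 53, 28, 39, 50]
t=7: [30, 36, 48, 55, 37, 32, 29, 34, 42, 48, 31, 32, 18, 39, 37, 27, 28, 37, 42, 35, 34, 37, 52, 67, 31]
t=8: [79, 68, 40, 33, 59, 63, 77, 48, 36, 46, 76, 69, 73, 51, 72, 73, 76, 50, 53, 65, 77, 71, 46, 36, 75]
t=9: [57, 66, 55, 75, 49, 50, 49, 57, 46, 40, 58, 62, 36, 44, 42, 62, 53, 32, 35, 50, 66, 52, 45, 56, 61]

Answer: [57, 66, 55, 75, 49, 50, 49, 57, 46, 40, 58, 62, 36, 44, 42, 62, 53, 32, 35, 50, 66, 52, 45, 56, 61]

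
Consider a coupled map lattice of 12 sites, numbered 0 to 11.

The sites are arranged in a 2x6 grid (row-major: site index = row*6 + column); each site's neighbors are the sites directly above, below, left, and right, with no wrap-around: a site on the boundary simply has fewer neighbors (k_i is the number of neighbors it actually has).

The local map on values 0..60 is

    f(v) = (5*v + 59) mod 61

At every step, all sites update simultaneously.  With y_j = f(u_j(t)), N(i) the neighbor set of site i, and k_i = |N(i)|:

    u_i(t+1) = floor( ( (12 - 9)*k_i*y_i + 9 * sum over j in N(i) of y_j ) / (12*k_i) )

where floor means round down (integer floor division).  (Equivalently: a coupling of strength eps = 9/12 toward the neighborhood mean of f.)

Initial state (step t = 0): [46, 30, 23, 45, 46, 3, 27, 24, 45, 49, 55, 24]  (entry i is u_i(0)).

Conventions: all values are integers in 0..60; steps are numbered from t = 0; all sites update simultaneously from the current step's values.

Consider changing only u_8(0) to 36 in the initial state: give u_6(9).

Answer: u_6(9) = 34
Key observation: This trace re-runs the system from the modified initial state.

Derivation:
t=0: [46, 30, 23, 45, 46, 3, 27, 24, 36, 49, 55, 24]
t=1: [25, 45, 43, 49, 31, 41, 41, 37, 56, 46, 47, 30]
t=2: [22, 17, 41, 41, 40, 26, 5, 23, 27, 47, 38, 32]
t=3: [28, 35, 18, 26, 11, 20, 42, 27, 33, 21, 26, 13]
t=4: [32, 26, 31, 32, 25, 29, 16, 32, 30, 23, 25, 16]
t=5: [17, 27, 24, 30, 14, 12, 31, 21, 36, 28, 17, 12]
t=6: [21, 33, 37, 26, 28, 38, 31, 35, 42, 30, 25, 44]
t=7: [37, 33, 18, 12, 7, 20, 42, 37, 25, 14, 19, 11]
t=8: [24, 17, 31, 31, 40, 41, 6, 16, 8, 24, 31, 39]
t=9: [33, 31, 30, 33, 24, 14, 34, 26, 35, 39, 28, 21]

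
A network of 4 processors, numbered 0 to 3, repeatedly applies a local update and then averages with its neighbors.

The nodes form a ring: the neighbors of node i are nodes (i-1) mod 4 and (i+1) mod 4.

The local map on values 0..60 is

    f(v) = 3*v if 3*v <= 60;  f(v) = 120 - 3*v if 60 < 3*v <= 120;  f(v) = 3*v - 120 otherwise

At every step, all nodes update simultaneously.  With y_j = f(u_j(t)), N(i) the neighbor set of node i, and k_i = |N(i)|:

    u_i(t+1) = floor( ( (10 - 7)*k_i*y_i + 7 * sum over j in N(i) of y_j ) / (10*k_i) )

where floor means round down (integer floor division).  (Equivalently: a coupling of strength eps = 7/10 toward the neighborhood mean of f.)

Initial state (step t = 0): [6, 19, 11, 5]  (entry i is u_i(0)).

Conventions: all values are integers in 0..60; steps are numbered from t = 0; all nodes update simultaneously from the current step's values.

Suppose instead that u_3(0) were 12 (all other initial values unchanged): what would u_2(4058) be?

Simulating step by step:
t=0: [6, 19, 11, 12]
t=1: [37, 34, 42, 28]
t=2: [21, 10, 20, 16]
t=3: [44, 49, 45, 55]
t=4: [28, 17, 29, 22]
t=5: [47, 39, 46, 40]
t=6: [7, 14, 6, 13]
t=7: [34, 26, 33, 25]
t=8: [35, 26, 36, 27]
t=9: [32, 22, 31, 21]
t=10: [46, 34, 46, 34]
t=11: [18, 18, 18, 18]
t=12: [54, 54, 54, 54]
t=13: [42, 42, 42, 42]
t=14: [6, 6, 6, 6]
t=15: [18, 18, 18, 18]

Answer: u_2(4058) = 6
Key observation: The state at step 11, [18, 18, 18, 18], reappears at step 15: the system is in a cycle of period 4 from step 11 on.  Therefore the state at step 4058 equals the state at step 11 + ((4058 - 11) mod 4) = 14, which is [6, 6, 6, 6].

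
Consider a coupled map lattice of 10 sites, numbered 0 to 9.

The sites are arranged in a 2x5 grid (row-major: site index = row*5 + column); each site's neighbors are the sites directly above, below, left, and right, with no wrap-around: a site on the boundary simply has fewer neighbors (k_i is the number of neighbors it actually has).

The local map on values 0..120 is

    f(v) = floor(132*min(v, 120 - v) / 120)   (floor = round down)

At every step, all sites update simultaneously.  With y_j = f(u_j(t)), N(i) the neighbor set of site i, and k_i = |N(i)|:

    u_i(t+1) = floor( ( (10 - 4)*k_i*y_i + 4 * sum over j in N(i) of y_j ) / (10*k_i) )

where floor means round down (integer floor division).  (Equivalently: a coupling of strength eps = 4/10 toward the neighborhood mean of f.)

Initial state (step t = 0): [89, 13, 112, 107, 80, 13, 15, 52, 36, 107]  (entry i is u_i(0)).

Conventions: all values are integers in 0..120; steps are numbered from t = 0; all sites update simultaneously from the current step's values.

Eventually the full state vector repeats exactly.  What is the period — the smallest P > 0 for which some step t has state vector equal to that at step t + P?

Answer: 2
Key observation: The state at step 19, [63, 63, 63, 64, 65, 63, 63, 63, 64, 65], reappears at step 21 — and no state repeats earlier — so the cycle the system enters has period 2.

Derivation:
t=0: [89, 13, 112, 107, 80, 13, 15, 52, 36, 107]
t=1: [26, 16, 16, 20, 32, 18, 20, 42, 34, 25]
t=2: [24, 19, 21, 25, 30, 21, 24, 37, 34, 30]
t=3: [24, 22, 25, 28, 31, 24, 26, 35, 35, 33]
t=4: [25, 25, 28, 31, 33, 26, 28, 35, 36, 36]
t=5: [27, 27, 31, 34, 36, 28, 30, 36, 38, 38]
t=6: [29, 30, 34, 37, 39, 30, 32, 37, 40, 40]
t=7: [31, 33, 37, 40, 42, 33, 35, 39, 42, 43]
t=8: [34, 36, 40, 44, 45, 36, 38, 41, 45, 46]
t=9: [37, 39, 44, 47, 49, 39, 41, 44, 48, 49]
t=10: [40, 42, 47, 51, 52, 42, 44, 48, 51, 52]
t=11: [44, 46, 51, 55, 56, 46, 48, 51, 55, 56]
t=12: [48, 50, 55, 59, 60, 50, 52, 56, 59, 60]
t=13: [53, 55, 60, 63, 65, 54, 57, 60, 63, 65]
t=14: [58, 60, 64, 62, 60, 59, 61, 64, 62, 60]
t=15: [63, 64, 61, 63, 65, 63, 63, 61, 63, 65]
t=16: [61, 61, 63, 62, 60, 62, 62, 63, 62, 60]
t=17: [63, 63, 62, 63, 65, 63, 63, 62, 63, 65]
t=18: [62, 62, 62, 61, 60, 62, 62, 62, 61, 60]
t=19: [63, 63, 63, 64, 65, 63, 63, 63, 64, 65]
t=20: [62, 62, 61, 61, 60, 62, 62, 61, 61, 60]
t=21: [63, 63, 63, 64, 65, 63, 63, 63, 64, 65]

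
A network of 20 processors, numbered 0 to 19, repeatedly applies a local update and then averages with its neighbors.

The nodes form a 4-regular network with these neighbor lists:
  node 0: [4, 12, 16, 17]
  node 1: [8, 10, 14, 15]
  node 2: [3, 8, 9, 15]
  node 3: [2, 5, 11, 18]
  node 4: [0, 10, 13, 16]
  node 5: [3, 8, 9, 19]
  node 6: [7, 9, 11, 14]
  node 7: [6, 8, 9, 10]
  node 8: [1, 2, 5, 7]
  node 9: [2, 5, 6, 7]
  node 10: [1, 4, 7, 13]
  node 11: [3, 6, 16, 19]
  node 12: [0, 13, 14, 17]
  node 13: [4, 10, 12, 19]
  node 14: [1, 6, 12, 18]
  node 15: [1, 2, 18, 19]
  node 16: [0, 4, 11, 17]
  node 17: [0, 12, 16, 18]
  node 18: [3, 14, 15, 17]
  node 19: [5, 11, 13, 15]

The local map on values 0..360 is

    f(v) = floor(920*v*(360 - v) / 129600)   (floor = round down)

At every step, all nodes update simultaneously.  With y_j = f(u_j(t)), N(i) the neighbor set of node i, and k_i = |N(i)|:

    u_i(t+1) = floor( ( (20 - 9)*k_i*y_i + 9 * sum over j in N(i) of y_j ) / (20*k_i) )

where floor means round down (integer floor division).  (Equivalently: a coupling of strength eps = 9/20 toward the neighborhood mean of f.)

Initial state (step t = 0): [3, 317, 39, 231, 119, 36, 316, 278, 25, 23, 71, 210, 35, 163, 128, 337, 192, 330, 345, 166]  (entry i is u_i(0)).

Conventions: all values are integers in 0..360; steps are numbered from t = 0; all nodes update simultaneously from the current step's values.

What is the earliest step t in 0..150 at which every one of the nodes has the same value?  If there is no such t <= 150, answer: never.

Answer: 6
Key observation: Synchronization is absorbing here: once all nodes are equal they stay equal, and step 6 is the first all-equal step.

Derivation:
t=0: [3, 317, 39, 231, 119, 36, 316, 278, 25, 23, 71, 210, 35, 163, 128, 337, 192, 330, 345, 166]  (not all equal)
t=1: [69, 105, 91, 164, 179, 107, 126, 128, 80, 78, 157, 208, 101, 198, 150, 80, 181, 77, 81, 191]  (not all equal)
t=2: [167, 190, 174, 209, 218, 192, 206, 199, 173, 174, 220, 223, 185, 222, 206, 172, 210, 165, 173, 216]  (not all equal)
t=3: [226, 227, 228, 224, 220, 226, 224, 226, 228, 228, 220, 219, 226, 219, 226, 227, 222, 227, 227, 221]  (not all equal)
t=4: [214, 214, 213, 215, 217, 214, 215, 214, 213, 213, 217, 217, 214, 218, 214, 214, 216, 214, 214, 217]  (not all equal)
t=5: [220, 221, 221, 221, 220, 221, 221, 221, 221, 221, 220, 220, 220, 219, 221, 221, 220, 220, 221, 220]  (not all equal)
t=6: [218, 218, 218, 218, 218, 218, 218, 218, 218, 218, 218, 218, 218, 218, 218, 218, 218, 218, 218, 218]  (all equal)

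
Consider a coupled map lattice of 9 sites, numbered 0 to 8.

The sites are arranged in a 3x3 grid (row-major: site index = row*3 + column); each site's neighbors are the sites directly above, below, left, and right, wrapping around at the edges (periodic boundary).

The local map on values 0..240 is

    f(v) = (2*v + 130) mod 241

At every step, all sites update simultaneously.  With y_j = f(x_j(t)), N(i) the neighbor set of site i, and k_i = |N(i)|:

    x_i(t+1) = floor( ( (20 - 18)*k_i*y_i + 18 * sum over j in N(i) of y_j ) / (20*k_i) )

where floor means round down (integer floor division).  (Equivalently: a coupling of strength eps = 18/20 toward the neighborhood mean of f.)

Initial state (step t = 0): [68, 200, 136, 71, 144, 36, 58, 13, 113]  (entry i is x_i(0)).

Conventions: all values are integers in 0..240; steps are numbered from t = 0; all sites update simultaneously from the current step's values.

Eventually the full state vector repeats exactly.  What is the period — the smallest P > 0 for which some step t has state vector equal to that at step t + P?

Answer: 24
Key observation: The state at step 34, [64, 64, 64, 64, 65, 65, 64, 65, 65], reappears at step 58 — and no state repeats earlier — so the cycle the system enters has period 24.

Derivation:
t=0: [68, 200, 136, 71, 144, 36, 58, 13, 113]
t=1: [57, 121, 103, 95, 116, 129, 74, 93, 129]
t=2: [77, 79, 105, 77, 109, 114, 72, 105, 94]
t=3: [54, 83, 73, 71, 79, 85, 62, 69, 86]
t=4: [53, 83, 96, 83, 43, 45, 81, 42, 36]
t=5: [78, 173, 168, 168, 144, 146, 164, 139, 147]
t=6: [207, 161, 167, 162, 199, 200, 161, 199, 196]
t=7: [199, 105, 103, 103, 121, 122, 102, 118, 122]
t=8: [90, 99, 101, 100, 114, 115, 99, 115, 113]
t=9: [86, 97, 96, 97, 104, 104, 96, 103, 105]
t=10: [79, 83, 84, 83, 90, 90, 84, 90, 89]
t=11: [55, 59, 59, 59, 62, 62, 59, 62, 63]
t=12: [30, 62, 62, 62, 10, 10, 62, 10, 10]
t=13: [30, 114, 114, 114, 88, 88, 114, 88, 88]
t=14: [124, 110, 110, 110, 88, 88, 110, 88, 88]
t=15: [111, 95, 95, 95, 84, 84, 95, 84, 84]
t=16: [82, 76, 76, 76, 66, 66, 76, 66, 66]
t=17: [42, 34, 34, 34, 30, 30, 34, 30, 30]
t=18: [199, 198, 198, 198, 193, 193, 198, 193, 193]
t=19: [44, 39, 39, 39, 38, 38, 39, 38, 38]
t=20: [209, 209, 209, 209, 206, 206, 209, 206, 206]
t=21: [66, 63, 63, 63, 62, 62, 63, 62, 62]
t=22: [15, 15, 15, 15, 13, 13, 15, 13, 13]
t=23: [160, 158, 158, 158, 157, 157, 158, 157, 157]
t=24: [205, 205, 205, 205, 203, 203, 205, 203, 203]
t=25: [58, 56, 56, 56, 55, 55, 56, 55, 55]
t=26: [1, 109, 109, 109, 132, 132, 109, 132, 132]
t=27: [109, 133, 133, 133, 132, 132, 133, 132, 132]
t=28: [150, 143, 143, 143, 153, 153, 143, 153, 153]
t=29: [176, 187, 187, 187, 186, 186, 187, 186, 186]
t=30: [19, 16, 16, 16, 20, 20, 16, 20, 20]
t=31: [162, 166, 166, 166, 166, 166, 166, 166, 166]
t=32: [220, 219, 219, 219, 221, 221, 219, 221, 221]
t=33: [86, 88, 88, 88, 88, 88, 88, 88, 88]
t=34: [64, 64, 64, 64, 65, 65, 64, 65, 65]
t=35: [17, 17, 17, 17, 18, 18, 17, 18, 18]
t=36: [164, 164, 164, 164, 165, 165, 164, 165, 165]
t=37: [217, 217, 217, 217, 218, 218, 217, 218, 218]
t=38: [82, 82, 82, 82, 83, 83, 82, 83, 83]
t=39: [53, 53, 53, 53, 54, 54, 53, 54, 54]
t=40: [236, 236, 236, 236, 237, 237, 236, 237, 237]
t=41: [120, 120, 120, 120, 121, 121, 120, 121, 121]
t=42: [129, 129, 129, 129, 130, 130, 129, 130, 130]
t=43: [147, 147, 147, 147, 148, 148, 147, 148, 148]
t=44: [183, 183, 183, 183, 184, 184, 183, 184, 184]
t=45: [14, 14, 14, 14, 15, 15, 14, 15, 15]
t=46: [158, 158, 158, 158, 159, 159, 158, 159, 159]
t=47: [205, 205, 205, 205, 206, 206, 205, 206, 206]
t=48: [58, 58, 58, 58, 59, 59, 58, 59, 59]
t=49: [5, 5, 5, 5, 6, 6, 5, 6, 6]
t=50: [140, 140, 140, 140, 141, 141, 140, 141, 141]
t=51: [169, 169, 169, 169, 170, 170, 169, 170, 170]
t=52: [227, 227, 227, 227, 228, 228, 227, 228, 228]
t=53: [102, 102, 102, 102, 103, 103, 102, 103, 103]
t=54: [93, 93, 93, 93, 94, 94, 93, 94, 94]
t=55: [75, 75, 75, 75, 76, 76, 75, 76, 76]
t=56: [39, 39, 39, 39, 40, 40, 39, 40, 40]
t=57: [208, 208, 208, 208, 209, 209, 208, 209, 209]
t=58: [64, 64, 64, 64, 65, 65, 64, 65, 65]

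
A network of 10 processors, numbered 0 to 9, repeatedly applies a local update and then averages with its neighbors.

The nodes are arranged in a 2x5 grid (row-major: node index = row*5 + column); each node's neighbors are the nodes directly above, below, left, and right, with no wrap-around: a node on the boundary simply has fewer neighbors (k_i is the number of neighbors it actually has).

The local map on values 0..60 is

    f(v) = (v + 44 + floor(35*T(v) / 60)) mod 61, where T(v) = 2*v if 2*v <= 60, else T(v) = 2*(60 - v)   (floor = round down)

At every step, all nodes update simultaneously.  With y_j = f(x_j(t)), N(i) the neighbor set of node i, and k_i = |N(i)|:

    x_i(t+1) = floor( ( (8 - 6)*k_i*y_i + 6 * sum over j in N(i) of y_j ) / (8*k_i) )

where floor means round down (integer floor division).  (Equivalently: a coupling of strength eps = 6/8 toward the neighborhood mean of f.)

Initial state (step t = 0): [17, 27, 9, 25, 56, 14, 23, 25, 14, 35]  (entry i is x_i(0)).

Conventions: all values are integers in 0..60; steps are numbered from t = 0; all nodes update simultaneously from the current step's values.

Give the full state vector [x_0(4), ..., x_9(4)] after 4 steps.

Answer: [45, 45, 45, 45, 45, 45, 45, 45, 45, 45]

Derivation:
t=0: [17, 27, 9, 25, 56, 14, 23, 25, 14, 35]
t=1: [25, 23, 29, 23, 42, 22, 30, 21, 33, 32]
t=2: [32, 40, 34, 42, 41, 39, 34, 42, 38, 46]
t=3: [46, 46, 46, 46, 45, 46, 46, 46, 45, 45]
t=4: [45, 45, 45, 45, 45, 45, 45, 45, 45, 45]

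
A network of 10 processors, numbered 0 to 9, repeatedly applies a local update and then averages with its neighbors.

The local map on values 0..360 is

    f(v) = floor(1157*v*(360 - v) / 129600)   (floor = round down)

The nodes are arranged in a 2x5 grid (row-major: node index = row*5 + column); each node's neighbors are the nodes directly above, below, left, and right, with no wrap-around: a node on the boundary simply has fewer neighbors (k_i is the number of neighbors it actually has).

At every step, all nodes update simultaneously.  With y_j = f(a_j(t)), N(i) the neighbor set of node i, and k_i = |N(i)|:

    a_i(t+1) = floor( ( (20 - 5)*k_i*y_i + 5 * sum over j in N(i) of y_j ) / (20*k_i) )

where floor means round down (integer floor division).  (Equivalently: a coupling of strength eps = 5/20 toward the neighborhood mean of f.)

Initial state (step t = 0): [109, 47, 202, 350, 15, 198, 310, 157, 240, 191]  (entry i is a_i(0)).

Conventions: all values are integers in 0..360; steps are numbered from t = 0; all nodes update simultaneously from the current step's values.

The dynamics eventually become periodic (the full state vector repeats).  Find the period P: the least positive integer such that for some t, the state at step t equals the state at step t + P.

Answer: 2
Key observation: The state at step 21, [189, 211, 267, 285, 287, 189, 210, 267, 285, 287], reappears at step 23 — and no state repeats earlier — so the cycle the system enters has period 2.

Derivation:
t=0: [109, 47, 202, 350, 15, 198, 310, 157, 240, 191]
t=1: [235, 153, 250, 72, 74, 262, 161, 269, 243, 253]
t=2: [260, 277, 240, 195, 194, 240, 275, 228, 243, 235]
t=3: [231, 211, 256, 281, 283, 247, 216, 260, 257, 264]
t=4: [265, 275, 236, 204, 198, 254, 271, 236, 231, 223]
t=5: [224, 214, 258, 280, 284, 234, 220, 257, 267, 273]
t=6: [270, 273, 234, 203, 195, 265, 270, 237, 219, 210]
t=7: [216, 216, 260, 281, 285, 222, 220, 257, 275, 281]
t=8: [276, 273, 233, 201, 192, 273, 271, 236, 208, 198]
t=9: [207, 216, 261, 283, 286, 211, 218, 259, 280, 285]
t=10: [281, 273, 231, 196, 189, 279, 272, 233, 200, 190]
t=11: [200, 215, 263, 284, 287, 202, 216, 261, 283, 287]
t=12: [284, 274, 228, 194, 187, 283, 273, 230, 196, 187]
t=13: [194, 213, 264, 285, 287, 196, 214, 263, 284, 287]
t=14: [285, 275, 227, 192, 187, 285, 274, 228, 194, 187]
t=15: [192, 211, 265, 285, 287, 192, 213, 264, 285, 287]
t=16: [286, 275, 226, 192, 187, 286, 275, 227, 192, 187]
t=17: [190, 211, 266, 285, 287, 190, 211, 265, 285, 287]
t=18: [287, 275, 225, 192, 187, 287, 276, 225, 192, 187]
t=19: [189, 211, 267, 285, 287, 189, 210, 266, 285, 287]
t=20: [287, 275, 223, 192, 187, 287, 276, 224, 192, 187]
t=21: [189, 211, 267, 285, 287, 189, 210, 267, 285, 287]
t=22: [287, 275, 223, 192, 187, 287, 276, 223, 192, 187]
t=23: [189, 211, 267, 285, 287, 189, 210, 267, 285, 287]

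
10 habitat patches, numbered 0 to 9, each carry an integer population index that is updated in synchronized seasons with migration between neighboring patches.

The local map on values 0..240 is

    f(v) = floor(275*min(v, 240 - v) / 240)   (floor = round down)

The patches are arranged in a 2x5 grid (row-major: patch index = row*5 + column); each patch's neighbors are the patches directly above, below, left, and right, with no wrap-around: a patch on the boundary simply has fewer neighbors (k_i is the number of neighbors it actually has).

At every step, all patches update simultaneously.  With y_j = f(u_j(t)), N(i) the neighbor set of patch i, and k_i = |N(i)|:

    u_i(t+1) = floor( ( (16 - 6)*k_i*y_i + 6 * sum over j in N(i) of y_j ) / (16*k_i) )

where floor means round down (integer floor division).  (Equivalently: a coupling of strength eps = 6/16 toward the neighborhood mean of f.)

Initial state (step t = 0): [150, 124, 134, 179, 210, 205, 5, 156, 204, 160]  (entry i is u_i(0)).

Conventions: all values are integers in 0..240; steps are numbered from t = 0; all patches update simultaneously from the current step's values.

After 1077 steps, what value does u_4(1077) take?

Answer: u_4(1077) = 120
Key observation: The state at step 21, [119, 119, 119, 120, 120, 119, 119, 119, 120, 120], reappears at step 25: the system is in a cycle of period 4 from step 21 on.  Therefore the state at step 1077 equals the state at step 21 + ((1077 - 21) mod 4) = 21, which is [119, 119, 119, 120, 120, 119, 119, 119, 120, 120].

Derivation:
t=0: [150, 124, 134, 179, 210, 205, 5, 156, 204, 160]
t=1: [96, 111, 112, 67, 51, 45, 36, 80, 57, 70]
t=2: [102, 114, 116, 78, 65, 60, 59, 86, 71, 73]
t=3: [109, 120, 122, 91, 78, 76, 78, 96, 84, 80]
t=4: [119, 129, 128, 105, 92, 94, 97, 108, 98, 91]
t=5: [128, 126, 126, 118, 107, 113, 114, 120, 113, 105]
t=6: [128, 129, 131, 132, 124, 129, 130, 134, 129, 122]
t=7: [127, 126, 123, 124, 130, 127, 125, 122, 126, 132]
t=8: [129, 130, 133, 131, 126, 129, 131, 133, 130, 124]
t=9: [126, 125, 122, 124, 129, 126, 124, 122, 126, 130]
t=10: [130, 131, 134, 131, 127, 130, 132, 134, 130, 126]
t=11: [125, 123, 121, 124, 128, 125, 123, 121, 125, 129]
t=12: [131, 133, 135, 131, 128, 131, 133, 135, 131, 127]
t=13: [123, 122, 120, 124, 127, 123, 122, 120, 124, 127]
t=14: [134, 135, 136, 132, 129, 134, 135, 136, 132, 129]
t=15: [120, 120, 119, 123, 126, 120, 120, 119, 123, 126]
t=16: [137, 136, 135, 133, 130, 137, 136, 135, 133, 130]
t=17: [118, 119, 120, 122, 125, 118, 119, 120, 122, 125]
t=18: [135, 136, 136, 134, 131, 135, 136, 136, 134, 131]
t=19: [119, 119, 119, 121, 123, 119, 119, 119, 121, 123]
t=20: [136, 136, 136, 135, 134, 136, 136, 136, 135, 134]
t=21: [119, 119, 119, 120, 120, 119, 119, 119, 120, 120]
t=22: [136, 136, 136, 136, 137, 136, 136, 136, 136, 137]
t=23: [119, 119, 119, 118, 118, 119, 119, 119, 118, 118]
t=24: [136, 136, 135, 135, 135, 136, 136, 135, 135, 135]
t=25: [119, 119, 119, 120, 120, 119, 119, 119, 120, 120]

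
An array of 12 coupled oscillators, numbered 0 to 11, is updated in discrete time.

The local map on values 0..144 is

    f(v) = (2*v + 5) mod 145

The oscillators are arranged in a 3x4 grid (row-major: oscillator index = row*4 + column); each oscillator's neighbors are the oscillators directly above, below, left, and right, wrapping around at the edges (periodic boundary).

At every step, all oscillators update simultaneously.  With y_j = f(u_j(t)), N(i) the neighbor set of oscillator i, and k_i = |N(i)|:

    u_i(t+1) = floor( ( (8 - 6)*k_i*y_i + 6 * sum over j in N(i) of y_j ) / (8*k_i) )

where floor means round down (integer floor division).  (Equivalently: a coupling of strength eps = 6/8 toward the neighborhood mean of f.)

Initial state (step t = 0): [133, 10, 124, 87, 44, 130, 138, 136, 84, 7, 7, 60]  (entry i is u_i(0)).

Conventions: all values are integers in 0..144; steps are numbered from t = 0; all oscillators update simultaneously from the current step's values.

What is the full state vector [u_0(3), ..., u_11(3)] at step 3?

Answer: [80, 81, 85, 85, 114, 86, 120, 90, 99, 81, 105, 84]

Derivation:
t=0: [133, 10, 124, 87, 44, 130, 138, 136, 84, 7, 7, 60]
t=1: [65, 76, 67, 100, 99, 81, 105, 105, 75, 40, 77, 71]
t=2: [60, 74, 64, 79, 58, 47, 63, 53, 55, 32, 59, 29]
t=3: [80, 81, 85, 85, 114, 86, 120, 90, 99, 81, 105, 84]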